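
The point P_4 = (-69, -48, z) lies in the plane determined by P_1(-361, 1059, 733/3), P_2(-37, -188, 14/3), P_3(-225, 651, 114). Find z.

24

The plane through P_1, P_2, P_3 has equation (194225/3)x + (28900/3)y + 37400z = -4031975.
Substituting P_4: (37400)z + (-4929575) = -4031975, so z = 24.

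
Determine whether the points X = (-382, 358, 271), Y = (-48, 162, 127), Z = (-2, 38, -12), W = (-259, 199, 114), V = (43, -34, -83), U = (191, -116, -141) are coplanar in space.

The plane through X, Y, Z has normal n = XY × XZ = (9388, 39802, -32400) and equation n·P = 1882500.
Checking the remaining points: n·W = 1795506, n·V = 1739616, n·U = 1744476.
Since n·W = 1795506 ≠ 1882500, W is off the plane and the points are not all coplanar.

No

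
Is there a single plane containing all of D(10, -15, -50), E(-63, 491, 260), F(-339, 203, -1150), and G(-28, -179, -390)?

Yes

A normal to the plane through D, E, F is n = DE × DF = (-624180, -188490, 160680).
The plane has equation n·P = -11448450. For G: n·G = -11448450.
Equal, so G lies in the plane and all four are coplanar.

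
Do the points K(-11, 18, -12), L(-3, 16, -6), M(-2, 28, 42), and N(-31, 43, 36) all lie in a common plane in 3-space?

No

With K as base: KL = (8, -2, 6), KM = (9, 10, 54), KN = (-20, 25, 48).
KM × KN = (-870, -1512, 425).
KL · (KM × KN) = -1386.
Since -1386 ≠ 0, the four points are not coplanar.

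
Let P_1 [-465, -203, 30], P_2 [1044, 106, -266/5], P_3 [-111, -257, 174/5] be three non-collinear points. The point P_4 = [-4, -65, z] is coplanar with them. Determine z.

-19/5

A normal to the plane is n = P_1P_2 × P_1P_3 = (-15048/5, -36696, -190872).
P_4 lies in the plane iff n · P_1P_4 = 0.
This gives (-190872)z + (-3626568/5) = 0, so z = -19/5.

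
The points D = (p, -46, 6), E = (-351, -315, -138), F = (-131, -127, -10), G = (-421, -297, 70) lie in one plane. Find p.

The points are coplanar iff DE · (DF × DG) = 0.
Expanding, this is linear in p: (-36800)p + (-662400) = 0.
So p = -18.

-18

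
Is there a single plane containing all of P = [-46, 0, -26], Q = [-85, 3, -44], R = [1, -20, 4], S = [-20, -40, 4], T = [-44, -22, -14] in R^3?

No

The plane through P, Q, R has normal n = PQ × PR = (-270, 324, 639) and equation n·X = -4194.
Checking the remaining points: n·S = -5004, n·T = -4194.
Since n·S = -5004 ≠ -4194, S is off the plane and the points are not all coplanar.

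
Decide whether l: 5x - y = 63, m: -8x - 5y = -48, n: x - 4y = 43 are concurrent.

Lines aᵢx + bᵢy = cᵢ with pairwise distinct directions are concurrent exactly when det[aᵢ bᵢ cᵢ] = 0.
Here the determinant is 0.
It vanishes, so the lines are concurrent at (11, -8).

Yes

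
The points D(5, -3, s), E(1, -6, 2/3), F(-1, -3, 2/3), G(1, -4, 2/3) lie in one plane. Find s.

Coplanarity ⇔ det[DE; DF; DG] = 0.
Expanding, this is linear in s: (4)s + (-8/3) = 0.
So s = 2/3.

2/3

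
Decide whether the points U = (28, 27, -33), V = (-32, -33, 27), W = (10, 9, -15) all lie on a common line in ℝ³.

Yes

UV = (-60, -60, 60), UW = (-18, -18, 18).
Each component of UW is 3/10 times the corresponding component of UV, so UW = 3/10·UV and the points are collinear.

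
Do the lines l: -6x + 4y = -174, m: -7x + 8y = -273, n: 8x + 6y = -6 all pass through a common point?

Yes

Intersecting l and m: solving the 2×2 system gives (x, y) = (15, -21).
Substitute into n: (8)(15) + (6)(-21) = -6.
This equals -6, so (15, -21) lies on all three lines and they are concurrent.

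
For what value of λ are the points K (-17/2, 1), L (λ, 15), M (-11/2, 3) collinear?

25/2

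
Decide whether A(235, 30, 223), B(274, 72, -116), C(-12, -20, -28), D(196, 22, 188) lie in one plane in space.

With A as base: AB = (39, 42, -339), AC = (-247, -50, -251), AD = (-39, -8, -35).
AC × AD = (-258, 1144, 26).
AB · (AC × AD) = 29172.
Since 29172 ≠ 0, the four points are not coplanar.

No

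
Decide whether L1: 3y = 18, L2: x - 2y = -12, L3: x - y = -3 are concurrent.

No

Intersecting L1 and L2: solving the 2×2 system gives (x, y) = (0, 6).
Substitute into L3: (1)(0) + (-1)(6) = -6.
But L3 requires -3 ≠ -6, so the three lines have no common point.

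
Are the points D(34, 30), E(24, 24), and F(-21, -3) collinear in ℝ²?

Yes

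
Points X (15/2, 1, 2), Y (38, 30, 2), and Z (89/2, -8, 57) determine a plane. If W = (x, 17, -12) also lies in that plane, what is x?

Coplanarity requires XY · (XZ × XW) = 0.
XY = (61/2, 29, 0), XZ = (37, -9, 55); the triple product is linear in x with coefficient 1595 and constant term -39875/2.
Setting it to zero: x = 25/2.

25/2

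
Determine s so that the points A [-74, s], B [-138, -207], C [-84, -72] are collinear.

-47

Collinearity: (A − B) must be parallel to (C − B) = (54, 135).
Cross-multiplying the components: (s − (-207))·(54) = (64)·(135).
Solving gives s = -47.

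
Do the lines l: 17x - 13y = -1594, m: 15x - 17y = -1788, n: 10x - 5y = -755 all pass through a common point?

Yes

Intersecting l and m: solving the 2×2 system gives (x, y) = (-41, 69).
Substitute into n: (10)(-41) + (-5)(69) = -755.
This equals -755, so (-41, 69) lies on all three lines and they are concurrent.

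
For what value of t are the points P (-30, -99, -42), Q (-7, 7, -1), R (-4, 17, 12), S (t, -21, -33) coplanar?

-15

Coplanarity ⇔ det[PQ; PR; PS] = 0.
Expanding, this is linear in t: (968)t + (14520) = 0.
So t = -15.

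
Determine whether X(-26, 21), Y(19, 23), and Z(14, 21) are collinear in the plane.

No

XY = (45, 2), XZ = (40, 0).
Twice the signed area of △XYZ is (45)(0) − (2)(40) = -80.
The area is nonzero, so the three points are not collinear.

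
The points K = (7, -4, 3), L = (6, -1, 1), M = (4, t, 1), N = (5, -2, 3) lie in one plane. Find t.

1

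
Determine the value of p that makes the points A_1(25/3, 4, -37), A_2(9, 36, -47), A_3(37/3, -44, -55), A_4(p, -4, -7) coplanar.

Normal to plane A_1A_2A_3: n = (-1056, -28, -160); plane equation n·P = -2992.
Requiring n·A_4 = -2992: (-1056)p + (1232) = -2992.
So p = 4.

4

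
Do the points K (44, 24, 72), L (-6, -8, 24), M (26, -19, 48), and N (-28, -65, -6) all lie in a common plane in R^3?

A normal to the plane through K, L, M is n = KL × KM = (-1296, -336, 1574).
The plane has equation n·P = 48240. For N: n·N = 48684.
48684 ≠ 48240, so N is off the plane.

No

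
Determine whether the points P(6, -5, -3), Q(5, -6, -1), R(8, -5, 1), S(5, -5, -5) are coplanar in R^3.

A normal to the plane through P, Q, R is n = PQ × PR = (-4, 8, 2).
The plane has equation n·X = -70. For S: n·S = -70.
Equal, so S lies in the plane and all four are coplanar.

Yes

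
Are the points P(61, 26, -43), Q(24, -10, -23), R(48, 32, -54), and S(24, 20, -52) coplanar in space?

The four points are coplanar iff the 3×3 determinant with rows PQ, PR, PS is zero.
Rows: (-37, -36, 20), (-13, 6, -11), (-37, -6, -9).
Expanding along the first row: (-37)(-120) − (-36)(-290) + (20)(300) = 0.
Zero determinant ⇒ coplanar.

Yes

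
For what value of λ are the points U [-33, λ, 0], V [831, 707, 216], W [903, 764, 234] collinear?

Direction VW = (72, 57, 18). From the x-coordinate of U, the parameter along the line is τ = (-33 − 831)/72 = -12.
Then λ = 707 + (-12)·(57) = 23.

23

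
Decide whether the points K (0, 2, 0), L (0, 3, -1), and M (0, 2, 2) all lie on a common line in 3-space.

KL = (0, 1, -1), KM = (0, 0, 2).
KL × KM = (2, 0, 0).
The cross product is nonzero, so the points do not lie on one line.

No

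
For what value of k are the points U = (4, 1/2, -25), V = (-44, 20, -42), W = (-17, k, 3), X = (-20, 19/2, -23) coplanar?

13/2

Normal to plane UVX: n = (192, 504, 36); plane equation n·P = 120.
Requiring n·W = 120: (504)k + (-3156) = 120.
So k = 13/2.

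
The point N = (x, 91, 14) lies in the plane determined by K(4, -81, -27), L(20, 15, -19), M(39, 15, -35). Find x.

1

A normal to the plane is n = KL × KM = (-1536, 408, -1824).
N lies in the plane iff n · KN = 0.
This gives (-1536)x + (1536) = 0, so x = 1.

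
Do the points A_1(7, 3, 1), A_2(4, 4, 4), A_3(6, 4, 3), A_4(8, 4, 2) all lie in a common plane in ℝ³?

Yes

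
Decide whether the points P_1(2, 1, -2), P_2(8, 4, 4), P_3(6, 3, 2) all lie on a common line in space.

Yes

P_1P_2 = (6, 3, 6), P_1P_3 = (4, 2, 4).
Each component of P_1P_3 is 2/3 times the corresponding component of P_1P_2, so P_1P_3 = 2/3·P_1P_2 and the points are collinear.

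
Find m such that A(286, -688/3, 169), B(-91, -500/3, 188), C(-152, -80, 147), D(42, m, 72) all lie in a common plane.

1

Coplanarity ⇔ det[AB; AC; AD] = 0.
Expanding, this is linear in m: (-16616)m + (16616) = 0.
So m = 1.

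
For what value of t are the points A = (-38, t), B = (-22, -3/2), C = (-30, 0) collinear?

3/2

Collinearity: (A − B) must be parallel to (C − B) = (-8, 3/2).
Cross-multiplying the components: (t − (-3/2))·(-8) = (-16)·(3/2).
Solving gives t = 3/2.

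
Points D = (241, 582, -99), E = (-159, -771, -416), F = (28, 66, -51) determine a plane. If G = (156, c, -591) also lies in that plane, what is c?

-106

The plane through D, E, F has equation −228516x + 86721y − 81789z = 3496377.
Substituting G: (86721)c + (12688803) = 3496377, so c = -106.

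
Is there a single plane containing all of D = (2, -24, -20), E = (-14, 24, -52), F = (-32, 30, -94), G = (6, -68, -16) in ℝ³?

Yes

With D as base: DE = (-16, 48, -32), DF = (-34, 54, -74), DG = (4, -44, 4).
DF × DG = (-3040, -160, 1280).
DE · (DF × DG) = 0.
The scalar triple product vanishes, so the four points are coplanar.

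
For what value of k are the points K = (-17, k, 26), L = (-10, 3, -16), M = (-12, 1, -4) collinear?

-4

Direction LM = (-2, -2, 12). From the x-coordinate of K, the parameter along the line is τ = (-17 − (-10))/(-2) = 7/2.
Then k = 3 + 7/2·(-2) = -4.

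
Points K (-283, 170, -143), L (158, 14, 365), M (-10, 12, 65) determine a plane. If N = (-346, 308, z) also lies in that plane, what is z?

A normal to the plane is n = KL × KM = (47816, 46956, -27090).
N lies in the plane iff n · KN = 0.
This gives (-27090)z + (-406350) = 0, so z = -15.

-15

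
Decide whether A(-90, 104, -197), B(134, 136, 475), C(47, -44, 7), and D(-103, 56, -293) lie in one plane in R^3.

Yes

A normal to the plane through A, B, C is n = AB × AC = (105984, 46368, -37536).
The plane has equation n·P = 2678304. For D: n·D = 2678304.
Equal, so D lies in the plane and all four are coplanar.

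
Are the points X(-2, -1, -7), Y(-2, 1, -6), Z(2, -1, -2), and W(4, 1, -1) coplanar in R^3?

No

A normal to the plane through X, Y, Z is n = XY × XZ = (10, 4, -8).
The plane has equation n·P = 32. For W: n·W = 52.
52 ≠ 32, so W is off the plane.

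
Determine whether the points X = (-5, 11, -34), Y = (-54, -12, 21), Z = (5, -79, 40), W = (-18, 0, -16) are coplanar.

A normal to the plane through X, Y, Z is n = XY × XZ = (3248, 4176, 4640).
The plane has equation n·P = -128064. For W: n·W = -132704.
-132704 ≠ -128064, so W is off the plane.

No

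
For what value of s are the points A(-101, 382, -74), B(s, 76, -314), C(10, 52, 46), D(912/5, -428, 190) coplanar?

The points are coplanar iff AB · (AC × AD) = 0.
Expanding, this is linear in s: (10080)s + (-1288224) = 0.
So s = 639/5.

639/5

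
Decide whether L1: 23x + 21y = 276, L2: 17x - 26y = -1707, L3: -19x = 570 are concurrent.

No

Intersecting L1 and L2: solving the 2×2 system gives (x, y) = (-28671/955, 43953/955).
Substitute into L3: (-19)(-28671/955) + (0)(43953/955) = 544749/955.
But L3 requires 570 ≠ 544749/955, so the three lines have no common point.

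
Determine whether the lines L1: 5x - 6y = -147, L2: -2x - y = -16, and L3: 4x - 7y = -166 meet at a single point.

Intersecting L1 and L2: solving the 2×2 system gives (x, y) = (-3, 22).
Substitute into L3: (4)(-3) + (-7)(22) = -166.
This equals -166, so (-3, 22) lies on all three lines and they are concurrent.

Yes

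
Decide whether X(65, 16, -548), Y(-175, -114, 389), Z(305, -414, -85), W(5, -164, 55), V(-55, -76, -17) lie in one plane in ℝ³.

No

The plane through X, Y, Z has normal n = XY × XZ = (342720, 336000, 134400) and equation n·P = -45998400.
Checking the remaining points: n·W = -45998400, n·V = -46670400.
Since n·V = -46670400 ≠ -45998400, V is off the plane and the points are not all coplanar.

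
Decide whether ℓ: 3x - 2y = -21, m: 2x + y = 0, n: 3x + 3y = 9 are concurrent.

Intersecting ℓ and m: solving the 2×2 system gives (x, y) = (-3, 6).
Substitute into n: (3)(-3) + (3)(6) = 9.
This equals 9, so (-3, 6) lies on all three lines and they are concurrent.

Yes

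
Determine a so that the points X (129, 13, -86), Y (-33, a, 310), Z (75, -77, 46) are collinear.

Direction XZ = (-54, -90, 132). From the x-coordinate of Y, the parameter along the line is τ = (-33 − 129)/(-54) = 3.
Then a = 13 + 3·(-90) = -257.

-257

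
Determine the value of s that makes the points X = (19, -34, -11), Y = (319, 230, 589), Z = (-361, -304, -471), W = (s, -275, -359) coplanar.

-350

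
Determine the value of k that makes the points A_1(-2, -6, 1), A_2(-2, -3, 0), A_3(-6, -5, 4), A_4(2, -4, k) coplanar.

The points are coplanar iff A_1A_2 · (A_1A_3 × A_1A_4) = 0.
Expanding, this is linear in k: (12)k + (36) = 0.
So k = -3.

-3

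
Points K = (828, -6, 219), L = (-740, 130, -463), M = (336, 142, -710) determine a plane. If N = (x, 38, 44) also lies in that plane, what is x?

Coplanarity requires KL · (KM × KN) = 0.
KL = (-1568, 136, -682), KM = (-492, 148, -929); the triple product is linear in x with coefficient -25408 and constant term 609792.
Setting it to zero: x = 24.

24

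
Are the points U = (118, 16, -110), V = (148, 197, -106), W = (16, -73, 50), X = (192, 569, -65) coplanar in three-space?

Yes

With U as base: UV = (30, 181, 4), UW = (-102, -89, 160), UX = (74, 553, 45).
UW × UX = (-92485, 16430, -49820).
UV · (UW × UX) = 0.
The scalar triple product vanishes, so the four points are coplanar.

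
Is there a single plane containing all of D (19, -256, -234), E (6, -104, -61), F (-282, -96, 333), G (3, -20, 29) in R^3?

With D as base: DE = (-13, 152, 173), DF = (-301, 160, 567), DG = (-16, 236, 263).
DF × DG = (-91732, 70091, -68476).
DE · (DF × DG) = 0.
The scalar triple product vanishes, so the four points are coplanar.

Yes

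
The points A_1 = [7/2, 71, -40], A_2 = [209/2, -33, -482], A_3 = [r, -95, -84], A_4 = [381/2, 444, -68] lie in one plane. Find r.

-121/2

Normal to plane A_1A_2A_4: n = (167778, -79826, 57121); plane equation n·P = -7365263.
Requiring n·A_3 = -7365263: (167778)r + (2785306) = -7365263.
So r = -121/2.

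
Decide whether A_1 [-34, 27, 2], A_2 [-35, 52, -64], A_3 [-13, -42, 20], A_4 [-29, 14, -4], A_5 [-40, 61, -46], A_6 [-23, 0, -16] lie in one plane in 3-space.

The plane through A_1, A_2, A_3 has normal n = A_1A_2 × A_1A_3 = (-4104, -1368, -456) and equation n·P = 101688.
Checking the remaining points: n·A_4 = 101688, n·A_5 = 101688, n·A_6 = 101688.
All equal 101688, so all 6 points lie in one plane.

Yes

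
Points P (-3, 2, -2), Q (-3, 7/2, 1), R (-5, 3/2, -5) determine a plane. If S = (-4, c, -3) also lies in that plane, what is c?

2

A normal to the plane is n = PQ × PR = (-3, -6, 3).
S lies in the plane iff n · PS = 0.
This gives (-6)c + (12) = 0, so c = 2.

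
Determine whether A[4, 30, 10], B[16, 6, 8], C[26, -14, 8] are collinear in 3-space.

No

AB = (12, -24, -2), AC = (22, -44, -2).
Comparing components 2 and 3: (-24)(-2) − (-2)(-44) = -40 ≠ 0, so AB and AC are not parallel and the points are not collinear.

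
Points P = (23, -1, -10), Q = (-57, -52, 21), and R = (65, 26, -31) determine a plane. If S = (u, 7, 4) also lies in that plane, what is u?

37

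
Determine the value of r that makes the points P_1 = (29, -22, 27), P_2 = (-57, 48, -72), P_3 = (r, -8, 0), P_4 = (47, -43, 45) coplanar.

7

Coplanarity ⇔ det[P_1P_2; P_1P_3; P_1P_4] = 0.
Expanding, this is linear in r: (819)r + (-5733) = 0.
So r = 7.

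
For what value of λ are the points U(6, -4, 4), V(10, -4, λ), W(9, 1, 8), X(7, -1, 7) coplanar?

1

The points are coplanar iff UV · (UW × UX) = 0.
Expanding, this is linear in λ: (4)λ + (-4) = 0.
So λ = 1.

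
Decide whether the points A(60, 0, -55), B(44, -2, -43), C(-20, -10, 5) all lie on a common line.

AB = (-16, -2, 12), AC = (-80, -10, 60).
AB × AC = (0, 0, 0).
The cross product vanishes, so the three points are collinear.

Yes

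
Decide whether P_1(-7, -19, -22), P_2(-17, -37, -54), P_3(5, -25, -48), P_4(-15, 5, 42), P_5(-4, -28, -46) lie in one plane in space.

The plane through P_1, P_2, P_3 has normal n = P_1P_2 × P_1P_3 = (276, -644, 276) and equation n·P = 4232.
Checking the remaining points: n·P_4 = 4232, n·P_5 = 4232.
All equal 4232, so all 5 points lie in one plane.

Yes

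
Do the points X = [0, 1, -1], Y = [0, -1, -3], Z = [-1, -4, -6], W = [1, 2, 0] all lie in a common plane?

A normal to the plane through X, Y, Z is n = XY × XZ = (0, 2, -2).
The plane has equation n·P = 4. For W: n·W = 4.
Equal, so W lies in the plane and all four are coplanar.

Yes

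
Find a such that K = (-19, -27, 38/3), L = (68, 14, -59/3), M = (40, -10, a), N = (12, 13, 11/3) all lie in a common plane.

-31/3

The points are coplanar iff KL · (KM × KN) = 0.
Expanding, this is linear in a: (-2209)a + (-68479/3) = 0.
So a = -31/3.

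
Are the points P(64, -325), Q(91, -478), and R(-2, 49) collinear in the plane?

Yes

PQ = (27, -153), PR = (-66, 374).
Checking proportionality: PR = -22/9·PQ, so the vectors are parallel and the points are collinear.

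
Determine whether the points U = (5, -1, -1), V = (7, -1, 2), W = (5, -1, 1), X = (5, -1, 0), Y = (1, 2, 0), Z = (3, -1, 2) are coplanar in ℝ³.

No

The plane through U, V, W has normal n = UV × UW = (0, -4, 0) and equation n·P = 4.
Checking the remaining points: n·X = 4, n·Y = -8, n·Z = 4.
Since n·Y = -8 ≠ 4, Y is off the plane and the points are not all coplanar.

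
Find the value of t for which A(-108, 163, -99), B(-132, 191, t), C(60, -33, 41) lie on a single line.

Direction AC = (168, -196, 140). From the x-coordinate of B, the parameter along the line is τ = (-132 − (-108))/168 = -1/7.
Then t = (-99) + (-1/7)·(140) = -119.

-119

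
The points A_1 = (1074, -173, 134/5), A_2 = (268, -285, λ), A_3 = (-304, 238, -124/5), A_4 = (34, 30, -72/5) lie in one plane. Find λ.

Normal to plane A_1A_3A_4: n = (-32292/5, -15548/5, 147706); plane equation n·P = -2439840.
Requiring n·A_2 = -2439840: (147706)λ + (-4223076/5) = -2439840.
So λ = -54/5.

-54/5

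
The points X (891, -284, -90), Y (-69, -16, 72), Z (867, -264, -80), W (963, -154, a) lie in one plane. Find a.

-35

Coplanarity ⇔ det[XY; XZ; XW] = 0.
Expanding, this is linear in a: (-12768)a + (-446880) = 0.
So a = -35.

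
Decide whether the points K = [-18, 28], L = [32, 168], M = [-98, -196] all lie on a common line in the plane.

Yes

KL = (50, 140), KM = (-80, -224).
Twice the signed area of △KLM is (50)(-224) − (140)(-80) = 0.
The triangle is degenerate (zero area), so the points are collinear.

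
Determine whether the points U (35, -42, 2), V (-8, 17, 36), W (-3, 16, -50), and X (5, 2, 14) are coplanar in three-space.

A normal to the plane through U, V, W is n = UV × UW = (-5040, -3528, -252).
The plane has equation n·P = -28728. For X: n·X = -35784.
-35784 ≠ -28728, so X is off the plane.

No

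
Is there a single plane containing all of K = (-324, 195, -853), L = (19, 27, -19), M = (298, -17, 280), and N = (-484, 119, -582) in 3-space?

A normal to the plane through K, L, M is n = KL × KM = (-13536, 130129, 31780).
The plane has equation n·P = 2652479. For N: n·N = 3540815.
3540815 ≠ 2652479, so N is off the plane.

No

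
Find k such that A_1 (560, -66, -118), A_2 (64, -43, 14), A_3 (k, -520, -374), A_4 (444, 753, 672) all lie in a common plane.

The points are coplanar iff A_1A_2 · (A_1A_3 × A_1A_4) = 0.
Expanding, this is linear in k: (89938)k + (17268096) = 0.
So k = -192.

-192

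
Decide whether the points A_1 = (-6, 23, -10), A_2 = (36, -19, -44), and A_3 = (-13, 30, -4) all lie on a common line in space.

A_1A_2 = (42, -42, -34), A_1A_3 = (-7, 7, 6).
A_1A_2 × A_1A_3 = (-14, -14, 0).
The cross product is nonzero, so the points do not lie on one line.

No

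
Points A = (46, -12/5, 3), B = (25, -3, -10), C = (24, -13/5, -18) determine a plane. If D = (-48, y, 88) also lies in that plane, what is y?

-67/5

The plane through A, B, C has equation 10x − 155y − 9z = 805.
Substituting D: (-155)y + (-1272) = 805, so y = -67/5.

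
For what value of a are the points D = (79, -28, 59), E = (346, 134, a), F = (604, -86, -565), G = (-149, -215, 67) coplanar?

Coplanarity ⇔ det[DE; DF; DG] = 0.
Expanding, this is linear in a: (-111399)a + (-2339379) = 0.
So a = -21.

-21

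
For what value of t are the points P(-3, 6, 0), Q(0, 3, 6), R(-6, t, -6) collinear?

9

Direction PQ = (3, -3, 6). From the x-coordinate of R, the parameter along the line is τ = (-6 − (-3))/3 = -1.
Then t = 6 + (-1)·(-3) = 9.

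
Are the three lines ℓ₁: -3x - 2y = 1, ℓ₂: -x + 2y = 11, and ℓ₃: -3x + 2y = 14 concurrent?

No

Intersecting ℓ₁ and ℓ₂: solving the 2×2 system gives (x, y) = (-3, 4).
Substitute into ℓ₃: (-3)(-3) + (2)(4) = 17.
But ℓ₃ requires 14 ≠ 17, so the three lines have no common point.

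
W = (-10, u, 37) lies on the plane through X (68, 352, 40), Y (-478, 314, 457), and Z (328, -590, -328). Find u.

A normal to the plane is n = XY × XZ = (406798, -92508, 524212).
W lies in the plane iff n · XW = 0.
This gives (-92508)u + (-740064) = 0, so u = -8.

-8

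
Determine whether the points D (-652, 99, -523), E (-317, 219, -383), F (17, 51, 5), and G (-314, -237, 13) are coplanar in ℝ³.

Yes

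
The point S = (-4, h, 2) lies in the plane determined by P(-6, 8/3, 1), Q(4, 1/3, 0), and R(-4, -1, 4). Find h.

The plane through P, Q, R has equation −(32/3)x − 32y − 32z = -160/3.
Substituting S: (-32)h + (-64/3) = -160/3, so h = 1.

1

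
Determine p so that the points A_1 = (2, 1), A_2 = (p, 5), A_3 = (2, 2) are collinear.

2

The three points are collinear iff det[A_1A_2; A_1A_3] = 0.
This determinant is linear in p: (1)p + (-2) = 0, so p = 2.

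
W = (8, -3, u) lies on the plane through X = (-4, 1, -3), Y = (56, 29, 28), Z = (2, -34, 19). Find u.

8

The plane through X, Y, Z has equation 1701x − 1134y − 2268z = -1134.
Substituting W: (-2268)u + (17010) = -1134, so u = 8.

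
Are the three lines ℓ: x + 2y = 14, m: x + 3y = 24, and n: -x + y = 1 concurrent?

The three lines meet at one point iff the augmented coefficient matrix [aᵢ bᵢ cᵢ] has rank < 3, i.e. its determinant vanishes.
Here the determinant is -15.
Nonzero, so no common point exists.

No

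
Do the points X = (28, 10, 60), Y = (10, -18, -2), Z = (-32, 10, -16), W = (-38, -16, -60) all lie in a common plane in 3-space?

A normal to the plane through X, Y, Z is n = XY × XZ = (2128, 2352, -1680).
The plane has equation n·P = -17696. For W: n·W = -17696.
Equal, so W lies in the plane and all four are coplanar.

Yes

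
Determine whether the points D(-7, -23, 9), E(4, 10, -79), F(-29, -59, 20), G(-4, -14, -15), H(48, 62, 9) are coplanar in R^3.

Yes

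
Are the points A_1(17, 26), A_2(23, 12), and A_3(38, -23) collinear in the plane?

Yes

A_1A_2 = (6, -14), A_1A_3 = (21, -49).
det[A_1A_2; A_1A_3] = (6)(-49) − (-14)(21) = 0.
The determinant is zero, so the points are collinear.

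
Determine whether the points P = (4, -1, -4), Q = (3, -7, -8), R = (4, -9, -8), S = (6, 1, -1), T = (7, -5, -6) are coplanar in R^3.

The plane through P, Q, R has normal n = PQ × PR = (-8, -4, 8) and equation n·X = -60.
Checking the remaining points: n·S = -60, n·T = -84.
Since n·T = -84 ≠ -60, T is off the plane and the points are not all coplanar.

No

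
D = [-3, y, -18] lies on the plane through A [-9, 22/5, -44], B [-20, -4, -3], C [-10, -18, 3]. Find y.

Coplanarity requires AB · (AC × AD) = 0.
AB = (-11, -42/5, 41), AC = (-1, -112/5, 47); the triple product is linear in y with coefficient 476 and constant term 36176/5.
Setting it to zero: y = -76/5.

-76/5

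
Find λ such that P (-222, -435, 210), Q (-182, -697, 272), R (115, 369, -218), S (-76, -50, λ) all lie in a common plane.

13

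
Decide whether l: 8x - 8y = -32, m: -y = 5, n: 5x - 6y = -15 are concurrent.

Yes

Lines aᵢx + bᵢy = cᵢ with pairwise distinct directions are concurrent exactly when det[aᵢ bᵢ cᵢ] = 0.
Here the determinant is 0.
It vanishes, so the lines are concurrent at (-9, -5).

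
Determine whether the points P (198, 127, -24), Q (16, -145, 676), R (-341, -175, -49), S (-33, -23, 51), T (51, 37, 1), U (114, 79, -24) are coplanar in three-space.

Yes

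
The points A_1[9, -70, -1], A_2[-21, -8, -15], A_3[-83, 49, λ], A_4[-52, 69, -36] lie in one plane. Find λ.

-8

The points are coplanar iff A_1A_2 · (A_1A_3 × A_1A_4) = 0.
Expanding, this is linear in λ: (388)λ + (3104) = 0.
So λ = -8.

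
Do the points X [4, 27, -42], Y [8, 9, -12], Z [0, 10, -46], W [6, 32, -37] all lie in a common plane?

The four points are coplanar iff the 3×3 determinant with rows XY, XZ, XW is zero.
Rows: (4, -18, 30), (-4, -17, -4), (2, 5, 5).
Expanding along the first row: (4)(-65) − (-18)(-12) + (30)(14) = -56.
Nonzero ⇒ not coplanar.

No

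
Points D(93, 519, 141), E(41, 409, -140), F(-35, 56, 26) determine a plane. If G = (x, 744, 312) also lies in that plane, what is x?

The plane through D, E, F has equation −117453x + 29988y + 9996z = 6050079.
Substituting G: (-117453)x + (25429824) = 6050079, so x = 165.

165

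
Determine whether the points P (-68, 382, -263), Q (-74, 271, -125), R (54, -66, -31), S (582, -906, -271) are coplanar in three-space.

No

With P as base: PQ = (-6, -111, 138), PR = (122, -448, 232), PS = (650, -1288, -8).
PR × PS = (302400, 151776, 134064).
PQ · (PR × PS) = -160704.
Since -160704 ≠ 0, the four points are not coplanar.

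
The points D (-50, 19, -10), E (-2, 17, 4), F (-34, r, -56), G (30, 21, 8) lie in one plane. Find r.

The points are coplanar iff DE · (DF × DG) = 0.
Expanding, this is linear in r: (-256)r + (17664) = 0.
So r = 69.

69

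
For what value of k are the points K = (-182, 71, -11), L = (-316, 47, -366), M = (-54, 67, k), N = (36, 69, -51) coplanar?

Normal to plane KLN: n = (250, -82750, 5500); plane equation n·P = -5981250.
Requiring n·M = -5981250: (5500)k + (-5557750) = -5981250.
So k = -77.

-77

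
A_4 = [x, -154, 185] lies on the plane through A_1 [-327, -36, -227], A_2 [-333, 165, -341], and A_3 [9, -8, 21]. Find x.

A normal to the plane is n = A_1A_2 × A_1A_3 = (53040, -36816, -67704).
A_4 lies in the plane iff n · A_1A_4 = 0.
This gives (53040)x + (-6205680) = 0, so x = 117.

117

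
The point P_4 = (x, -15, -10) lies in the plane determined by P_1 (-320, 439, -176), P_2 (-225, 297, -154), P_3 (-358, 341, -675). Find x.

3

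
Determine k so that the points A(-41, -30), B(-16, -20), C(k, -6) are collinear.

19

Collinearity: (C − A) must be parallel to (B − A) = (25, 10).
Cross-multiplying the components: (k − (-41))·(10) = (24)·(25).
Solving gives k = 19.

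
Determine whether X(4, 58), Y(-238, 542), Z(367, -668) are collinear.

XY = (-242, 484), XZ = (363, -726).
Checking proportionality: XZ = -3/2·XY, so the vectors are parallel and the points are collinear.

Yes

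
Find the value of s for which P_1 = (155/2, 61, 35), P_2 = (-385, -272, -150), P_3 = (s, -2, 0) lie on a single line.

-10

Direction P_1P_2 = (-925/2, -333, -185). From the y-coordinate of P_3, the parameter along the line is τ = (-2 − 61)/(-333) = 7/37.
Then s = 155/2 + 7/37·(-925/2) = -10.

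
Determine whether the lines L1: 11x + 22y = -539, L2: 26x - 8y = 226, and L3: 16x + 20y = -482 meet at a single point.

Lines aᵢx + bᵢy = cᵢ with pairwise distinct directions are concurrent exactly when det[aᵢ bᵢ cᵢ] = 0.
Here the determinant is -1320.
Nonzero, so no common point exists.

No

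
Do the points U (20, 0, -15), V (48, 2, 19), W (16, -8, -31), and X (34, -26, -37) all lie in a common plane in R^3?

Yes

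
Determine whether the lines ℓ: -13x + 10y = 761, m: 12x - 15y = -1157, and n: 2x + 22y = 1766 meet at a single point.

Intersecting ℓ and m: solving the 2×2 system gives (x, y) = (31/15, 5909/75).
Substitute into n: (2)(31/15) + (22)(5909/75) = 43436/25.
But n requires 1766 ≠ 43436/25, so the three lines have no common point.

No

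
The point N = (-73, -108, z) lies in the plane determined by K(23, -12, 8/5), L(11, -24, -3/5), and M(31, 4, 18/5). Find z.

-16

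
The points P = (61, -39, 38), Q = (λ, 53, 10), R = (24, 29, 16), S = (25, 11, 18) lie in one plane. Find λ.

15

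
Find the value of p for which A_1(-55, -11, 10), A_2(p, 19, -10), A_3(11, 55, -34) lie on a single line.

-25

Direction A_1A_3 = (66, 66, -44). From the y-coordinate of A_2, the parameter along the line is τ = (19 − (-11))/66 = 5/11.
Then p = (-55) + 5/11·(66) = -25.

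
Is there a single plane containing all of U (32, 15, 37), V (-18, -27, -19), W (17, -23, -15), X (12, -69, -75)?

No

With U as base: UV = (-50, -42, -56), UW = (-15, -38, -52), UX = (-20, -84, -112).
UW × UX = (-112, -640, 500).
UV · (UW × UX) = 4480.
Since 4480 ≠ 0, the four points are not coplanar.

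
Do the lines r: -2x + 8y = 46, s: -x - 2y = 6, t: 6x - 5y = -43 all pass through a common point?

Lines aᵢx + bᵢy = cᵢ with pairwise distinct directions are concurrent exactly when det[aᵢ bᵢ cᵢ] = 0.
Here the determinant is 494.
Nonzero, so no common point exists.

No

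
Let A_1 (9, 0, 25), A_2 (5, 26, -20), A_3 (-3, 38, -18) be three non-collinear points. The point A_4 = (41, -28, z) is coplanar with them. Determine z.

-29

A normal to the plane is n = A_1A_2 × A_1A_3 = (592, 368, 160).
A_4 lies in the plane iff n · A_1A_4 = 0.
This gives (160)z + (4640) = 0, so z = -29.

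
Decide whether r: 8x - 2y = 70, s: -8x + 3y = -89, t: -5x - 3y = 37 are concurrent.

Yes

The three lines meet at one point iff the augmented coefficient matrix [aᵢ bᵢ cᵢ] has rank < 3, i.e. its determinant vanishes.
Here the determinant is 0.
It vanishes, so the lines are concurrent at (4, -19).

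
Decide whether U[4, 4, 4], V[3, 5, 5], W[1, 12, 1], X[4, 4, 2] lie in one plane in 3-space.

No

With U as base: UV = (-1, 1, 1), UW = (-3, 8, -3), UX = (0, 0, -2).
UW × UX = (-16, -6, 0).
UV · (UW × UX) = 10.
Since 10 ≠ 0, the four points are not coplanar.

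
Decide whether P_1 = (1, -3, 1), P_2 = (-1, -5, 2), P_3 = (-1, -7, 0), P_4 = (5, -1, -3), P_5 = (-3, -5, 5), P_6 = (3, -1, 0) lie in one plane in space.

Yes

The plane through P_1, P_2, P_3 has normal n = P_1P_2 × P_1P_3 = (6, -4, 4) and equation n·P = 22.
Checking the remaining points: n·P_4 = 22, n·P_5 = 22, n·P_6 = 22.
All equal 22, so all 6 points lie in one plane.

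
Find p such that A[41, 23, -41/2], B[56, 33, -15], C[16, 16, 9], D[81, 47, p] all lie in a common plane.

-33/2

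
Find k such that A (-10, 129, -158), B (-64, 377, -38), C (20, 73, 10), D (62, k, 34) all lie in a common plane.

Normal to plane ABC: n = (48384, 12672, -4416); plane equation n·P = 1848576.
Requiring n·D = 1848576: (12672)k + (2849664) = 1848576.
So k = -79.

-79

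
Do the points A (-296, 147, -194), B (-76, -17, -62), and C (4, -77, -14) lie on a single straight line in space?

No

AB = (220, -164, 132), AC = (300, -224, 180).
Comparing components 2 and 3: (-164)(180) − (132)(-224) = 48 ≠ 0, so AB and AC are not parallel and the points are not collinear.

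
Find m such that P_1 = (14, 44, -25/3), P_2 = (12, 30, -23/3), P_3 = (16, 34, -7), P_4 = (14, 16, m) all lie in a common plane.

The points are coplanar iff P_1P_2 · (P_1P_3 × P_1P_4) = 0.
Expanding, this is linear in m: (48)m + (288) = 0.
So m = -6.

-6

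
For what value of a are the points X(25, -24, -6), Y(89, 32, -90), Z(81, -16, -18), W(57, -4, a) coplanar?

The points are coplanar iff XY · (XZ × XW) = 0.
Expanding, this is linear in a: (-2624)a + (-94464) = 0.
So a = -36.

-36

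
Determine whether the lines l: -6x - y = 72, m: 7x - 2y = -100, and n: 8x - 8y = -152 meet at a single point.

No

Lines aᵢx + bᵢy = cᵢ with pairwise distinct directions are concurrent exactly when det[aᵢ bᵢ cᵢ] = 0.
Here the determinant is -168.
Nonzero, so no common point exists.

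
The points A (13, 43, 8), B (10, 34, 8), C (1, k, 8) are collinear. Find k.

Collinearity requires AB × AC = 0; each component is linear in k.
The z-component gives (-3)k + (21) = 0, so k = 7.
The remaining components then also vanish.

7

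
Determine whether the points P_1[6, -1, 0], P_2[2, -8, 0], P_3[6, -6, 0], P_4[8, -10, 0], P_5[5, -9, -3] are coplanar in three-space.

No

The plane through P_1, P_2, P_3 has normal n = P_1P_2 × P_1P_3 = (0, 0, 20) and equation n·P = 0.
Checking the remaining points: n·P_4 = 0, n·P_5 = -60.
Since n·P_5 = -60 ≠ 0, P_5 is off the plane and the points are not all coplanar.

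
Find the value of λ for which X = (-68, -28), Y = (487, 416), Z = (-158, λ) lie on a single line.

Collinearity: (Z − X) must be parallel to (Y − X) = (555, 444).
Cross-multiplying the components: (λ − (-28))·(555) = (-90)·(444).
Solving gives λ = -100.

-100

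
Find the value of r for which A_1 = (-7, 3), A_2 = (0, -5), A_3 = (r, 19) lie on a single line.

-21

Collinearity: (A_3 − A_1) must be parallel to (A_2 − A_1) = (7, -8).
Cross-multiplying the components: (r − (-7))·(-8) = (16)·(7).
Solving gives r = -21.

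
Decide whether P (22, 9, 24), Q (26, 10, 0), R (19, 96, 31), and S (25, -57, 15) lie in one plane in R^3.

No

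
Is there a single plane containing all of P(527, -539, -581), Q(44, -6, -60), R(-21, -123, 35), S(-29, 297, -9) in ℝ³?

No

With P as base: PQ = (-483, 533, 521), PR = (-548, 416, 616), PS = (-556, 836, 572).
PR × PS = (-277024, -29040, -226832).
PQ · (PR × PS) = 144800.
Since 144800 ≠ 0, the four points are not coplanar.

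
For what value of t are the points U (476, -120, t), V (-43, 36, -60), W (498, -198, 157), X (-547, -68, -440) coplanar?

Coplanarity ⇔ det[UV; UW; UX] = 0.
Expanding, this is linear in t: (174200)t + (-32401200) = 0.
So t = 186.

186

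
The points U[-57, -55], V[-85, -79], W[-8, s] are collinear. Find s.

The three points are collinear iff det[UV; UW] = 0.
This determinant is linear in s: (-28)s + (-364) = 0, so s = -13.

-13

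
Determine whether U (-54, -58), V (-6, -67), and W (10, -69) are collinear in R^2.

UV = (48, -9), UW = (64, -11).
det[UV; UW] = (48)(-11) − (-9)(64) = 48.
The determinant is nonzero, so they are not collinear.

No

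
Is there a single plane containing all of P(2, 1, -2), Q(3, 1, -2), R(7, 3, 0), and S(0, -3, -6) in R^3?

Yes

With P as base: PQ = (1, 0, 0), PR = (5, 2, 2), PS = (-2, -4, -4).
PR × PS = (0, 16, -16).
PQ · (PR × PS) = 0.
The scalar triple product vanishes, so the four points are coplanar.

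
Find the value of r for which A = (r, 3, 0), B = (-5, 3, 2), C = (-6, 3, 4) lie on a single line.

Direction BC = (-1, 0, 2). From the z-coordinate of A, the parameter along the line is τ = (0 − 2)/2 = -1.
Then r = (-5) + (-1)·(-1) = -4.

-4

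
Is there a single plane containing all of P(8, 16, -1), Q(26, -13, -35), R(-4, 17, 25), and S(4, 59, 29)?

No

A normal to the plane through P, Q, R is n = PQ × PR = (-720, -60, -330).
The plane has equation n·X = -6390. For S: n·S = -15990.
-15990 ≠ -6390, so S is off the plane.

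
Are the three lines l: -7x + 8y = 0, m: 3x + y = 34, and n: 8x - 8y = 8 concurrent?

No

Lines aᵢx + bᵢy = cᵢ with pairwise distinct directions are concurrent exactly when det[aᵢ bᵢ cᵢ] = 0.
Here the determinant is 24.
Nonzero, so no common point exists.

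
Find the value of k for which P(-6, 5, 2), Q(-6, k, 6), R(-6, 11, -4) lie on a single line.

1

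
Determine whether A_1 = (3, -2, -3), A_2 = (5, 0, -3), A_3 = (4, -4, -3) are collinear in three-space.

A_1A_2 = (2, 2, 0), A_1A_3 = (1, -2, 0).
A_1A_2 × A_1A_3 = (0, 0, -6).
The cross product is nonzero, so the points do not lie on one line.

No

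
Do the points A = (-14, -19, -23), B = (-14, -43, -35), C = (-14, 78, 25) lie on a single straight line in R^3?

No

AB = (0, -24, -12), AC = (0, 97, 48).
AB × AC = (12, 0, 0).
The cross product is nonzero, so the points do not lie on one line.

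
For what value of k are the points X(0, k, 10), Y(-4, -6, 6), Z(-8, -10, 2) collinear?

Direction YZ = (-4, -4, -4). From the x-coordinate of X, the parameter along the line is τ = (0 − (-4))/(-4) = -1.
Then k = (-6) + (-1)·(-4) = -2.

-2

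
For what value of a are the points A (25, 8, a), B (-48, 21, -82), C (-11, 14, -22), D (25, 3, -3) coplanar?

Coplanarity ⇔ det[AB; AC; AD] = 0.
Expanding, this is linear in a: (155)a + (-6820) = 0.
So a = 44.

44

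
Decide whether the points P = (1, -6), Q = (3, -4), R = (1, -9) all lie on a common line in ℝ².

No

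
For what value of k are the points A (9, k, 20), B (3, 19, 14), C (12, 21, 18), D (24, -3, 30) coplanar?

7

The points are coplanar iff AB · (AC × AD) = 0.
Expanding, this is linear in k: (60)k + (-420) = 0.
So k = 7.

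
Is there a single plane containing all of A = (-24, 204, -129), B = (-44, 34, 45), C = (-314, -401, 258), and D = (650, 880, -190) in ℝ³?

A normal to the plane through A, B, C is n = AB × AC = (39480, -42720, -37200).
The plane has equation n·P = -4863600. For D: n·D = -4863600.
Equal, so D lies in the plane and all four are coplanar.

Yes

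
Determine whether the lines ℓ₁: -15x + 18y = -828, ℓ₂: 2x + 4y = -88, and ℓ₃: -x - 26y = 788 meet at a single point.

Intersecting ℓ₁ and ℓ₂: solving the 2×2 system gives (x, y) = (18, -31).
Substitute into ℓ₃: (-1)(18) + (-26)(-31) = 788.
This equals 788, so (18, -31) lies on all three lines and they are concurrent.

Yes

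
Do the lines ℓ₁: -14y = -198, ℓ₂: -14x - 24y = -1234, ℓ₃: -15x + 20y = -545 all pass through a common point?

No

Intersecting ℓ₁ and ℓ₂: solving the 2×2 system gives (x, y) = (3131/49, 99/7).
Substitute into ℓ₃: (-15)(3131/49) + (20)(99/7) = -33105/49.
But ℓ₃ requires -545 ≠ -33105/49, so the three lines have no common point.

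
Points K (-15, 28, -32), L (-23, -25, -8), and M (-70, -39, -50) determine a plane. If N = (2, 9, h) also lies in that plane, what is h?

A normal to the plane is n = KL × KM = (2562, -1464, -2379).
N lies in the plane iff n · KN = 0.
This gives (-2379)h + (-4758) = 0, so h = -2.

-2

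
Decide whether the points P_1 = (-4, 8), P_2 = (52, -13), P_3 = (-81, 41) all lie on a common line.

P_1P_2 = (56, -21), P_1P_3 = (-77, 33).
det[P_1P_2; P_1P_3] = (56)(33) − (-21)(-77) = 231.
The determinant is nonzero, so they are not collinear.

No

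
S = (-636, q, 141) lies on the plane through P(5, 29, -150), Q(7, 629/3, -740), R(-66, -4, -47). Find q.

-220/3

The plane through P, Q, R has equation −(2584/3)x + 41684y + (38284/3)z = -2129012/3.
Substituting S: (41684)q + (2347156) = -2129012/3, so q = -220/3.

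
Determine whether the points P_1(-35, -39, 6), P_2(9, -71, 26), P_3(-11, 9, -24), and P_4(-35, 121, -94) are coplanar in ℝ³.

Yes

The four points are coplanar iff the 3×3 determinant with rows P_1P_2, P_1P_3, P_1P_4 is zero.
Rows: (44, -32, 20), (24, 48, -30), (0, 160, -100).
Expanding along the first row: (44)(0) − (-32)(-2400) + (20)(3840) = 0.
Zero determinant ⇒ coplanar.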